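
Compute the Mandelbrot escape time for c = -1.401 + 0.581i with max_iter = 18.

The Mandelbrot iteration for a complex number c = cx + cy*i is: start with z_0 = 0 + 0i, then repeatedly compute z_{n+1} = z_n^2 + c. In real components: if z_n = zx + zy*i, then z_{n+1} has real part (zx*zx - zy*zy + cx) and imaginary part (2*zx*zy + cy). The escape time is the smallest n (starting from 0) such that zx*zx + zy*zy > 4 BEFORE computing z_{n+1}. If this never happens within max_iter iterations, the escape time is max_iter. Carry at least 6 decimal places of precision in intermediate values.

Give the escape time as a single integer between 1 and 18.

z_0 = 0 + 0i, c = -1.4010 + 0.5810i
Iter 1: z = -1.4010 + 0.5810i, |z|^2 = 2.3004
Iter 2: z = 0.2242 + -1.0470i, |z|^2 = 1.1464
Iter 3: z = -2.4468 + 0.1115i, |z|^2 = 5.9995
Escaped at iteration 3

Answer: 3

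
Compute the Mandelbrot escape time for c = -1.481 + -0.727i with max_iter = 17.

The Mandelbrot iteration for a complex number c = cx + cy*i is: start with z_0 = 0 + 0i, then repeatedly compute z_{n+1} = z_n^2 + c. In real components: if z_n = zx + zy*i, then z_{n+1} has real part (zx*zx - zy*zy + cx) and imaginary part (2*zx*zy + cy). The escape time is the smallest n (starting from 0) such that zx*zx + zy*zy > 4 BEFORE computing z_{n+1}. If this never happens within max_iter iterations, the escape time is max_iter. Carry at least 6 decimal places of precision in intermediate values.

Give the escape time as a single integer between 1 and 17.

z_0 = 0 + 0i, c = -1.4810 + -0.7270i
Iter 1: z = -1.4810 + -0.7270i, |z|^2 = 2.7219
Iter 2: z = 0.1838 + 1.4264i, |z|^2 = 2.0683
Iter 3: z = -3.4817 + -0.2026i, |z|^2 = 12.1636
Escaped at iteration 3

Answer: 3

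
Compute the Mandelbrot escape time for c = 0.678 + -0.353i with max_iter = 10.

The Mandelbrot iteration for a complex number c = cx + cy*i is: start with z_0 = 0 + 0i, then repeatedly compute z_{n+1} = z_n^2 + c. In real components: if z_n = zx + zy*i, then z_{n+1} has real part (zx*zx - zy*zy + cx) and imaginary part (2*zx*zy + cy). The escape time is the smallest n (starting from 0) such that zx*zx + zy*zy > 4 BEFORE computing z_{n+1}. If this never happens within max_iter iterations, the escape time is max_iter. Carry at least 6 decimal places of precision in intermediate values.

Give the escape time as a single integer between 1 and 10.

z_0 = 0 + 0i, c = 0.6780 + -0.3530i
Iter 1: z = 0.6780 + -0.3530i, |z|^2 = 0.5843
Iter 2: z = 1.0131 + -0.8317i, |z|^2 = 1.7180
Iter 3: z = 1.0126 + -2.0381i, |z|^2 = 5.1792
Escaped at iteration 3

Answer: 3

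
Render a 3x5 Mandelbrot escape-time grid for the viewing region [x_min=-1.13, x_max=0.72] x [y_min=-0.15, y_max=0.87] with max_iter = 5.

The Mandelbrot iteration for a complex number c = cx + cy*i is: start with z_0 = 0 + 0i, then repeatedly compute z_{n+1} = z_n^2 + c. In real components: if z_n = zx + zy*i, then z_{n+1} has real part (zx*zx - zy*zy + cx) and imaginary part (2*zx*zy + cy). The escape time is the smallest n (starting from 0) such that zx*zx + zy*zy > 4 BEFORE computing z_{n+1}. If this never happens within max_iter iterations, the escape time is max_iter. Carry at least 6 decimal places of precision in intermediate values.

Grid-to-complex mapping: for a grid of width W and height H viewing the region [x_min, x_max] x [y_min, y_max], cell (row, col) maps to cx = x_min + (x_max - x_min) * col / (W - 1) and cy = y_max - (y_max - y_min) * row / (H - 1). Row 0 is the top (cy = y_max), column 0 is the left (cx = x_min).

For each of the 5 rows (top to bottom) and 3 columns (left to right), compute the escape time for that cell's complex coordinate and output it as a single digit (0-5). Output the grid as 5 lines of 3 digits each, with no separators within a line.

Answer: 352
453
553
553
553

Derivation:
(row=0, col=0): c = -1.1300 + 0.8700i → escape time 3
(row=0, col=1): c = -0.2050 + 0.8700i → escape time 5
(row=0, col=2): c = 0.7200 + 0.8700i → escape time 2
(row=1, col=0): c = -1.1300 + 0.6150i → escape time 4
(row=1, col=1): c = -0.2050 + 0.6150i → escape time 5
(row=1, col=2): c = 0.7200 + 0.6150i → escape time 3
(row=2, col=0): c = -1.1300 + 0.3600i → escape time 5
(row=2, col=1): c = -0.2050 + 0.3600i → escape time 5
(row=2, col=2): c = 0.7200 + 0.3600i → escape time 3
(row=3, col=0): c = -1.1300 + 0.1050i → escape time 5
(row=3, col=1): c = -0.2050 + 0.1050i → escape time 5
(row=3, col=2): c = 0.7200 + 0.1050i → escape time 3
(row=4, col=0): c = -1.1300 + -0.1500i → escape time 5
(row=4, col=1): c = -0.2050 + -0.1500i → escape time 5
(row=4, col=2): c = 0.7200 + -0.1500i → escape time 3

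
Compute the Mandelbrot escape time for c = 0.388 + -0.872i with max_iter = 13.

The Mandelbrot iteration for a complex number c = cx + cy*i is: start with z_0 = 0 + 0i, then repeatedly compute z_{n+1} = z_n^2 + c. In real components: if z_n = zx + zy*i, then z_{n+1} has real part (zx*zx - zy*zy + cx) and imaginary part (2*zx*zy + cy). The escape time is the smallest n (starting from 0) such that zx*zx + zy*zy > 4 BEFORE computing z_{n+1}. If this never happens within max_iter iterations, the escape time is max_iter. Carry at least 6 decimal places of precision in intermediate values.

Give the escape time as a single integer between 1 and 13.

z_0 = 0 + 0i, c = 0.3880 + -0.8720i
Iter 1: z = 0.3880 + -0.8720i, |z|^2 = 0.9109
Iter 2: z = -0.2218 + -1.5487i, |z|^2 = 2.4476
Iter 3: z = -1.9612 + -0.1849i, |z|^2 = 3.8804
Iter 4: z = 4.2000 + -0.1468i, |z|^2 = 17.6617
Escaped at iteration 4

Answer: 4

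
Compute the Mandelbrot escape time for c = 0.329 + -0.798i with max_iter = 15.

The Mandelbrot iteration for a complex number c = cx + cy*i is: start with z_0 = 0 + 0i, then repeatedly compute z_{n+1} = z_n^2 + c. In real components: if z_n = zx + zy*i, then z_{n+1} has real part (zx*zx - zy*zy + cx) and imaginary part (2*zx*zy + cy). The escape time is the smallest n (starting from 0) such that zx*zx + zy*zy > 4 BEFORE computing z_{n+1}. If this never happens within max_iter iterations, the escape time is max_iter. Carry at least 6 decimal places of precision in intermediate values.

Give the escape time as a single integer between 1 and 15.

z_0 = 0 + 0i, c = 0.3290 + -0.7980i
Iter 1: z = 0.3290 + -0.7980i, |z|^2 = 0.7450
Iter 2: z = -0.1996 + -1.3231i, |z|^2 = 1.7904
Iter 3: z = -1.3817 + -0.2699i, |z|^2 = 1.9820
Iter 4: z = 2.1653 + -0.0521i, |z|^2 = 4.6913
Escaped at iteration 4

Answer: 4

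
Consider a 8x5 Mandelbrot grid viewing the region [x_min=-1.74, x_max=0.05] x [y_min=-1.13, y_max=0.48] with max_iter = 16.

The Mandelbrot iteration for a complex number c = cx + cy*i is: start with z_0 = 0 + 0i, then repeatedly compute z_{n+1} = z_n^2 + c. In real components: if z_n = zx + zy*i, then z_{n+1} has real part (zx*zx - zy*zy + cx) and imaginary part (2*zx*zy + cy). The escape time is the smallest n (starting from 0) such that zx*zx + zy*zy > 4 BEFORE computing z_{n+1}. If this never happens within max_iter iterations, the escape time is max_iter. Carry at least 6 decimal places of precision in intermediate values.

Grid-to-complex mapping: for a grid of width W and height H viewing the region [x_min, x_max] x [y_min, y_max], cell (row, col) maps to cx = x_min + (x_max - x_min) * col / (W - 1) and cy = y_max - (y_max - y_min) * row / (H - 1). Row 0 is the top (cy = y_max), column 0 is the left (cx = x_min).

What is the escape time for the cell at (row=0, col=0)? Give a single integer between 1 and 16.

Answer: 3

Derivation:
z_0 = 0 + 0i, c = -1.7400 + 0.4800i
Iter 1: z = -1.7400 + 0.4800i, |z|^2 = 3.2580
Iter 2: z = 1.0572 + -1.1904i, |z|^2 = 2.5347
Iter 3: z = -2.0394 + -2.0370i, |z|^2 = 8.3084
Escaped at iteration 3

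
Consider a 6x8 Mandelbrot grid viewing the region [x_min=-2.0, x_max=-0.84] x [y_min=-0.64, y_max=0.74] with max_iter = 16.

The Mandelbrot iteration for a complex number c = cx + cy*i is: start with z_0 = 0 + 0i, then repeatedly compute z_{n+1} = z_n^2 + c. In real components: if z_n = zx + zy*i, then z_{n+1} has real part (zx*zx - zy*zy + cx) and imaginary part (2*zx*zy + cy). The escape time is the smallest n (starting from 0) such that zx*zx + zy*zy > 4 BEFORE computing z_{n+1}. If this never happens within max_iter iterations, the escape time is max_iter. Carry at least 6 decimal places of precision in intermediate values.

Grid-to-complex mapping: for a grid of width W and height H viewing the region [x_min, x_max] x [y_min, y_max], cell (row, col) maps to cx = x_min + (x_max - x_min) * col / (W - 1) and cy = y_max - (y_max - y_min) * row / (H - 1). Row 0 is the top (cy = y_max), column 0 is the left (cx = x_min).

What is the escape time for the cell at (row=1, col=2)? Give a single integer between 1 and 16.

z_0 = 0 + 0i, c = -1.5360 + 0.5429i
Iter 1: z = -1.5360 + 0.5429i, |z|^2 = 2.6540
Iter 2: z = 0.5286 + -1.1248i, |z|^2 = 1.5446
Iter 3: z = -2.5218 + -0.6463i, |z|^2 = 6.7769
Escaped at iteration 3

Answer: 3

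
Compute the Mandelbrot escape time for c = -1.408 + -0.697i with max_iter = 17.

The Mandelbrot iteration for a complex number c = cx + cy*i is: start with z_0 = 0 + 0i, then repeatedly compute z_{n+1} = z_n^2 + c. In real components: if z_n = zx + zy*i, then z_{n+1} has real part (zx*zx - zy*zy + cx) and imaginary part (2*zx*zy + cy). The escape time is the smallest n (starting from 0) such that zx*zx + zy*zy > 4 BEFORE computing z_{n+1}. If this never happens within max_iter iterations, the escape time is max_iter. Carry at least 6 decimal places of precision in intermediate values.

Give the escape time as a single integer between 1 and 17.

z_0 = 0 + 0i, c = -1.4080 + -0.6970i
Iter 1: z = -1.4080 + -0.6970i, |z|^2 = 2.4683
Iter 2: z = 0.0887 + 1.2658i, |z|^2 = 1.6100
Iter 3: z = -3.0023 + -0.4726i, |z|^2 = 9.2369
Escaped at iteration 3

Answer: 3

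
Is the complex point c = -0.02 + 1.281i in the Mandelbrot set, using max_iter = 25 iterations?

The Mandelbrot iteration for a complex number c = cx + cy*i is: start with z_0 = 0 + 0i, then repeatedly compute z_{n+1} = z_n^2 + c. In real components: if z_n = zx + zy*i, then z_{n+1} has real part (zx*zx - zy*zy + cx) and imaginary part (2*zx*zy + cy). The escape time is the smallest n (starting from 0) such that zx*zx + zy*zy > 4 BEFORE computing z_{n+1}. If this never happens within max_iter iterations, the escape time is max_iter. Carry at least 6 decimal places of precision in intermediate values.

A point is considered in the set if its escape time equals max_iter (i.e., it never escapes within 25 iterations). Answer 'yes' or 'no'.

Answer: no

Derivation:
z_0 = 0 + 0i, c = -0.0200 + 1.2810i
Iter 1: z = -0.0200 + 1.2810i, |z|^2 = 1.6414
Iter 2: z = -1.6606 + 1.2298i, |z|^2 = 4.2698
Escaped at iteration 2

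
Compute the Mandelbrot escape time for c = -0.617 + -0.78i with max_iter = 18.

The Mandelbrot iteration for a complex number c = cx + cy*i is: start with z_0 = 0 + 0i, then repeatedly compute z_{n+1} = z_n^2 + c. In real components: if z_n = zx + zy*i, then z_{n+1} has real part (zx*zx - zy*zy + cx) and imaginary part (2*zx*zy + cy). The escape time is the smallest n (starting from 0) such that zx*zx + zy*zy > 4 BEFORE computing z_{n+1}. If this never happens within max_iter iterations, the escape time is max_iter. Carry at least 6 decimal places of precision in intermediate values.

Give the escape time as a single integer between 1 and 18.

z_0 = 0 + 0i, c = -0.6170 + -0.7800i
Iter 1: z = -0.6170 + -0.7800i, |z|^2 = 0.9891
Iter 2: z = -0.8447 + 0.1825i, |z|^2 = 0.7469
Iter 3: z = 0.0632 + -1.0884i, |z|^2 = 1.1885
Iter 4: z = -1.7975 + -0.9176i, |z|^2 = 4.0731
Escaped at iteration 4

Answer: 4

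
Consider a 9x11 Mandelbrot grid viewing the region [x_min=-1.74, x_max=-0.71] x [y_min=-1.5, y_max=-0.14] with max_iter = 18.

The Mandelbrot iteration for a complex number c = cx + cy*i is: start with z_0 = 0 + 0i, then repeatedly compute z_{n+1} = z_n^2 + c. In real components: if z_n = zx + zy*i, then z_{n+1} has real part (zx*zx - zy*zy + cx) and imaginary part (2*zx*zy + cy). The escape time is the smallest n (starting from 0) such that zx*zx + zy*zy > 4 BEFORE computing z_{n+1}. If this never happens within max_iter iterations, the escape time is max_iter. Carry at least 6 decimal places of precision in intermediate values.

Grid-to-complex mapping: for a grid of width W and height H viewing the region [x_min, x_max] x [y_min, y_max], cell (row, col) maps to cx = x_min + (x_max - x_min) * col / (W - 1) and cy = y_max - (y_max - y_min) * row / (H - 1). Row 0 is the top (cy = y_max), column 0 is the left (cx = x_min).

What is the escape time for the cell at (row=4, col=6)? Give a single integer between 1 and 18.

z_0 = 0 + 0i, c = -0.9675 + -0.6840i
Iter 1: z = -0.9675 + -0.6840i, |z|^2 = 1.4039
Iter 2: z = -0.4993 + 0.6395i, |z|^2 = 0.6583
Iter 3: z = -1.1272 + -1.3226i, |z|^2 = 3.0200
Iter 4: z = -1.4463 + 2.2978i, |z|^2 = 7.3716
Escaped at iteration 4

Answer: 4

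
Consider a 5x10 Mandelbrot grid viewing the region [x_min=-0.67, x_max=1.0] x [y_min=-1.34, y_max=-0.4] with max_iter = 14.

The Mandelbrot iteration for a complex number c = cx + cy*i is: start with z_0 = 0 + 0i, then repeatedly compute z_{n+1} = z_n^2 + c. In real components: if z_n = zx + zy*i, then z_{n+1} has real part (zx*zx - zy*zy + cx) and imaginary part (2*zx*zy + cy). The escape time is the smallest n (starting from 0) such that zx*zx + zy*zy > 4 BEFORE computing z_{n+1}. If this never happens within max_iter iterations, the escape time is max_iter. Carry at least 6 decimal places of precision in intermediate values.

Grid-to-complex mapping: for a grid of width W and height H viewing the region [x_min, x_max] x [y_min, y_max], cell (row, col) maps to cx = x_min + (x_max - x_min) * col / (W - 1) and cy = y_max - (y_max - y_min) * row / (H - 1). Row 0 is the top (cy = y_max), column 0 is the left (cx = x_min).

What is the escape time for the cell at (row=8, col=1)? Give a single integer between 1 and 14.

z_0 = 0 + 0i, c = -0.2525 + -1.2356i
Iter 1: z = -0.2525 + -1.2356i, |z|^2 = 1.5904
Iter 2: z = -1.7153 + -0.6116i, |z|^2 = 3.3165
Iter 3: z = 2.3158 + 0.8626i, |z|^2 = 6.1073
Escaped at iteration 3

Answer: 3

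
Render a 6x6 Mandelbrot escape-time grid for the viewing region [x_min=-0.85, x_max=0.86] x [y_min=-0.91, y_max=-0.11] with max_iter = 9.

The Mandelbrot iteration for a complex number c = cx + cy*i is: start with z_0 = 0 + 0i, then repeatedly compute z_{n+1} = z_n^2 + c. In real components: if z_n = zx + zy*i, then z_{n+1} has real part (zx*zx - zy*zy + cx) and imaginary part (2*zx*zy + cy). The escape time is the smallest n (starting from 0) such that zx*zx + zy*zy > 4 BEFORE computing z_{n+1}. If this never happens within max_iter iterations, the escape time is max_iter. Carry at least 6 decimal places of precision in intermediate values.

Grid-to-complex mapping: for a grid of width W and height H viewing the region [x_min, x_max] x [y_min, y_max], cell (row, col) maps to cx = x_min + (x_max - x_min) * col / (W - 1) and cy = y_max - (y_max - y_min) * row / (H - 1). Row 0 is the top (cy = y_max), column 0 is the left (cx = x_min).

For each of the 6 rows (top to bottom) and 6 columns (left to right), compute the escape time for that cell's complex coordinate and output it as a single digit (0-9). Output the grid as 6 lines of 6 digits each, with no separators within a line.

(row=0, col=0): c = -0.8500 + -0.1100i → escape time 9
(row=0, col=1): c = -0.5080 + -0.1100i → escape time 9
(row=0, col=2): c = -0.1660 + -0.1100i → escape time 9
(row=0, col=3): c = 0.1760 + -0.1100i → escape time 9
(row=0, col=4): c = 0.5180 + -0.1100i → escape time 5
(row=0, col=5): c = 0.8600 + -0.1100i → escape time 3
(row=1, col=0): c = -0.8500 + -0.2700i → escape time 9
(row=1, col=1): c = -0.5080 + -0.2700i → escape time 9
(row=1, col=2): c = -0.1660 + -0.2700i → escape time 9
(row=1, col=3): c = 0.1760 + -0.2700i → escape time 9
(row=1, col=4): c = 0.5180 + -0.2700i → escape time 5
(row=1, col=5): c = 0.8600 + -0.2700i → escape time 3
(row=2, col=0): c = -0.8500 + -0.4300i → escape time 7
(row=2, col=1): c = -0.5080 + -0.4300i → escape time 9
(row=2, col=2): c = -0.1660 + -0.4300i → escape time 9
(row=2, col=3): c = 0.1760 + -0.4300i → escape time 9
(row=2, col=4): c = 0.5180 + -0.4300i → escape time 5
(row=2, col=5): c = 0.8600 + -0.4300i → escape time 3
(row=3, col=0): c = -0.8500 + -0.5900i → escape time 5
(row=3, col=1): c = -0.5080 + -0.5900i → escape time 9
(row=3, col=2): c = -0.1660 + -0.5900i → escape time 9
(row=3, col=3): c = 0.1760 + -0.5900i → escape time 9
(row=3, col=4): c = 0.5180 + -0.5900i → escape time 4
(row=3, col=5): c = 0.8600 + -0.5900i → escape time 2
(row=4, col=0): c = -0.8500 + -0.7500i → escape time 4
(row=4, col=1): c = -0.5080 + -0.7500i → escape time 6
(row=4, col=2): c = -0.1660 + -0.7500i → escape time 9
(row=4, col=3): c = 0.1760 + -0.7500i → escape time 6
(row=4, col=4): c = 0.5180 + -0.7500i → escape time 3
(row=4, col=5): c = 0.8600 + -0.7500i → escape time 2
(row=5, col=0): c = -0.8500 + -0.9100i → escape time 3
(row=5, col=1): c = -0.5080 + -0.9100i → escape time 4
(row=5, col=2): c = -0.1660 + -0.9100i → escape time 9
(row=5, col=3): c = 0.1760 + -0.9100i → escape time 4
(row=5, col=4): c = 0.5180 + -0.9100i → escape time 3
(row=5, col=5): c = 0.8600 + -0.9100i → escape time 2

Answer: 999953
999953
799953
599942
469632
349432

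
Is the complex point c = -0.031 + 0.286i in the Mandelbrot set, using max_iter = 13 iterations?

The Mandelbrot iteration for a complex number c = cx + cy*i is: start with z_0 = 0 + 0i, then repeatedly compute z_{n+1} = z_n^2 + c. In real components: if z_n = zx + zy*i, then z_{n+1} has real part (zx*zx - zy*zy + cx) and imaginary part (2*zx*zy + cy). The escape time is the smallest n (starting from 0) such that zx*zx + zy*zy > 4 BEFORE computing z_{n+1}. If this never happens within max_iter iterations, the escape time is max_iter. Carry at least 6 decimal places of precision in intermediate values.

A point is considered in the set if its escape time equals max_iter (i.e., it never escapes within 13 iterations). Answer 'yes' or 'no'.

Answer: yes

Derivation:
z_0 = 0 + 0i, c = -0.0310 + 0.2860i
Iter 1: z = -0.0310 + 0.2860i, |z|^2 = 0.0828
Iter 2: z = -0.1118 + 0.2683i, |z|^2 = 0.0845
Iter 3: z = -0.0905 + 0.2260i, |z|^2 = 0.0593
Iter 4: z = -0.0739 + 0.2451i, |z|^2 = 0.0655
Iter 5: z = -0.0856 + 0.2498i, |z|^2 = 0.0697
Iter 6: z = -0.0861 + 0.2432i, |z|^2 = 0.0666
Iter 7: z = -0.0828 + 0.2441i, |z|^2 = 0.0665
Iter 8: z = -0.0838 + 0.2456i, |z|^2 = 0.0673
Iter 9: z = -0.0843 + 0.2449i, |z|^2 = 0.0671
Iter 10: z = -0.0839 + 0.2447i, |z|^2 = 0.0669
Iter 11: z = -0.0839 + 0.2450i, |z|^2 = 0.0670
Iter 12: z = -0.0840 + 0.2449i, |z|^2 = 0.0670
Did not escape in 13 iterations → in set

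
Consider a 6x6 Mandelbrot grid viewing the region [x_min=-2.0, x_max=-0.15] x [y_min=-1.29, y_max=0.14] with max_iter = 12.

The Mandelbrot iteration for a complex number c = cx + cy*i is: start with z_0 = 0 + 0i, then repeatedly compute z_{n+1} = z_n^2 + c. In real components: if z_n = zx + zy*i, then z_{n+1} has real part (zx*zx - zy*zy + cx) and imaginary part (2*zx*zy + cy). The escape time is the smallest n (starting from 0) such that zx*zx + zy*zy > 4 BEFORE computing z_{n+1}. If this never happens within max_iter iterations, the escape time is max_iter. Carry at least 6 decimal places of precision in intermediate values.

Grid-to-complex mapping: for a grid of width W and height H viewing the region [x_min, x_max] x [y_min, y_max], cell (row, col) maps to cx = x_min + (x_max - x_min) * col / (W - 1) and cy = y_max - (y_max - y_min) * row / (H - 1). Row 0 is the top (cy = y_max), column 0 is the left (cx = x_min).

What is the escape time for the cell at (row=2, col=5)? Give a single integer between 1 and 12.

Answer: 12

Derivation:
z_0 = 0 + 0i, c = -0.1500 + -0.4320i
Iter 1: z = -0.1500 + -0.4320i, |z|^2 = 0.2091
Iter 2: z = -0.3141 + -0.3024i, |z|^2 = 0.1901
Iter 3: z = -0.1428 + -0.2420i, |z|^2 = 0.0790
Iter 4: z = -0.1882 + -0.3629i, |z|^2 = 0.1671
Iter 5: z = -0.2463 + -0.2954i, |z|^2 = 0.1479
Iter 6: z = -0.1766 + -0.2865i, |z|^2 = 0.1133
Iter 7: z = -0.2009 + -0.3308i, |z|^2 = 0.1498
Iter 8: z = -0.2191 + -0.2991i, |z|^2 = 0.1375
Iter 9: z = -0.1915 + -0.3010i, |z|^2 = 0.1272
Iter 10: z = -0.2039 + -0.3168i, |z|^2 = 0.1419
Iter 11: z = -0.2088 + -0.3028i, |z|^2 = 0.1353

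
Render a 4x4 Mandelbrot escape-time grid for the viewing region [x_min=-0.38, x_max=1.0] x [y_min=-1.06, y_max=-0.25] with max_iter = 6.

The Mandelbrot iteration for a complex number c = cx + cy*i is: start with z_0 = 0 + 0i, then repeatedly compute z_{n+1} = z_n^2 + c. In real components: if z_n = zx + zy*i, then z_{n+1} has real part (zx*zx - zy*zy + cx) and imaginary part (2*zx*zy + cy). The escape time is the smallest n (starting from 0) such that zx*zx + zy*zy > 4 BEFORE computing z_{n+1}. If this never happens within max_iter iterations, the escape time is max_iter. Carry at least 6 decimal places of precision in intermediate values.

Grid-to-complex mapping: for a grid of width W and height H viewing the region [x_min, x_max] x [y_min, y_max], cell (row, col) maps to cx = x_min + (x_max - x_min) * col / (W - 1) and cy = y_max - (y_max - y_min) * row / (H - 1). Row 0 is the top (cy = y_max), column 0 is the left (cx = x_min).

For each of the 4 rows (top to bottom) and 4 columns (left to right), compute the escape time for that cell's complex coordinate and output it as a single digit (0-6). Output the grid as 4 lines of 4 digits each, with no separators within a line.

(row=0, col=0): c = -0.3800 + -0.2500i → escape time 6
(row=0, col=1): c = 0.0800 + -0.2500i → escape time 6
(row=0, col=2): c = 0.5400 + -0.2500i → escape time 4
(row=0, col=3): c = 1.0000 + -0.2500i → escape time 2
(row=1, col=0): c = -0.3800 + -0.5200i → escape time 6
(row=1, col=1): c = 0.0800 + -0.5200i → escape time 6
(row=1, col=2): c = 0.5400 + -0.5200i → escape time 4
(row=1, col=3): c = 1.0000 + -0.5200i → escape time 2
(row=2, col=0): c = -0.3800 + -0.7900i → escape time 6
(row=2, col=1): c = 0.0800 + -0.7900i → escape time 6
(row=2, col=2): c = 0.5400 + -0.7900i → escape time 3
(row=2, col=3): c = 1.0000 + -0.7900i → escape time 2
(row=3, col=0): c = -0.3800 + -1.0600i → escape time 4
(row=3, col=1): c = 0.0800 + -1.0600i → escape time 4
(row=3, col=2): c = 0.5400 + -1.0600i → escape time 2
(row=3, col=3): c = 1.0000 + -1.0600i → escape time 2

Answer: 6642
6642
6632
4422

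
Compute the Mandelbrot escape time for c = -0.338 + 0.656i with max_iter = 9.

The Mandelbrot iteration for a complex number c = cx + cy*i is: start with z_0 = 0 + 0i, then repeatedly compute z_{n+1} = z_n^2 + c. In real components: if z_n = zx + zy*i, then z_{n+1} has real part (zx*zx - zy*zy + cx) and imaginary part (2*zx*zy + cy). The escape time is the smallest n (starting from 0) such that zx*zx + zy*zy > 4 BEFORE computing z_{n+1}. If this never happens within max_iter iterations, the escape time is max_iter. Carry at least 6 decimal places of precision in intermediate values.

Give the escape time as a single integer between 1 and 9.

z_0 = 0 + 0i, c = -0.3380 + 0.6560i
Iter 1: z = -0.3380 + 0.6560i, |z|^2 = 0.5446
Iter 2: z = -0.6541 + 0.2125i, |z|^2 = 0.4730
Iter 3: z = 0.0447 + 0.3780i, |z|^2 = 0.1448
Iter 4: z = -0.4789 + 0.6898i, |z|^2 = 0.7051
Iter 5: z = -0.5845 + -0.0046i, |z|^2 = 0.3416
Iter 6: z = 0.0036 + 0.6614i, |z|^2 = 0.4374
Iter 7: z = -0.7754 + 0.6607i, |z|^2 = 1.0378
Iter 8: z = -0.1733 + -0.3687i, |z|^2 = 0.1660

Answer: 9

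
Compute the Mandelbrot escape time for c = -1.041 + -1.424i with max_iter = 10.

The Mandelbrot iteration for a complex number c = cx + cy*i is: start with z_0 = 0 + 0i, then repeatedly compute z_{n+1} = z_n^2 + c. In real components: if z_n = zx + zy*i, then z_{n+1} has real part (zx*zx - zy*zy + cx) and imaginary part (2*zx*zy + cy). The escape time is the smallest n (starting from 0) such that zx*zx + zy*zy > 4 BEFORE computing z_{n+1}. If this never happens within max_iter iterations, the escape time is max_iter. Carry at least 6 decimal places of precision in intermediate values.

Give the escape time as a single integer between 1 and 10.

Answer: 2

Derivation:
z_0 = 0 + 0i, c = -1.0410 + -1.4240i
Iter 1: z = -1.0410 + -1.4240i, |z|^2 = 3.1115
Iter 2: z = -1.9851 + 1.5408i, |z|^2 = 6.3146
Escaped at iteration 2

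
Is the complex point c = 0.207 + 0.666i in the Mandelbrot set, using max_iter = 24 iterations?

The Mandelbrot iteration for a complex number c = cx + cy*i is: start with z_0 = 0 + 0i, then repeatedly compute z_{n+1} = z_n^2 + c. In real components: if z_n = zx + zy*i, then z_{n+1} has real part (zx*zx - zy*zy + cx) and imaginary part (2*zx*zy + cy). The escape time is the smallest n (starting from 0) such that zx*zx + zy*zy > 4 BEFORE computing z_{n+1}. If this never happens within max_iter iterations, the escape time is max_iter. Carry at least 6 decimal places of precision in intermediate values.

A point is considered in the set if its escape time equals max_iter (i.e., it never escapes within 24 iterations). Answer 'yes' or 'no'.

z_0 = 0 + 0i, c = 0.2070 + 0.6660i
Iter 1: z = 0.2070 + 0.6660i, |z|^2 = 0.4864
Iter 2: z = -0.1937 + 0.9417i, |z|^2 = 0.9244
Iter 3: z = -0.6423 + 0.3012i, |z|^2 = 0.5033
Iter 4: z = 0.5289 + 0.2791i, |z|^2 = 0.3576
Iter 5: z = 0.4088 + 0.9612i, |z|^2 = 1.0911
Iter 6: z = -0.5498 + 1.4519i, |z|^2 = 2.4104
Iter 7: z = -1.5987 + -0.9307i, |z|^2 = 3.4221
Iter 8: z = 1.8968 + 3.6418i, |z|^2 = 16.8605
Escaped at iteration 8

Answer: no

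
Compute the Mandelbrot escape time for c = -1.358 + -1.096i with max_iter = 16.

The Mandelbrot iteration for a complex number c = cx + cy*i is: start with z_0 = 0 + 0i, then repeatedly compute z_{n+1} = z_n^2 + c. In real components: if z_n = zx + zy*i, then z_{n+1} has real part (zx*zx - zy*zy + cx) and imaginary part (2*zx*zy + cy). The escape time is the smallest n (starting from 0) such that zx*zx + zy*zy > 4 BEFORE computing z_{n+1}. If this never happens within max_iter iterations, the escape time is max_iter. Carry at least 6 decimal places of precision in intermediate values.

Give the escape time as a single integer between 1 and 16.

Answer: 2

Derivation:
z_0 = 0 + 0i, c = -1.3580 + -1.0960i
Iter 1: z = -1.3580 + -1.0960i, |z|^2 = 3.0454
Iter 2: z = -0.7151 + 1.8807i, |z|^2 = 4.0485
Escaped at iteration 2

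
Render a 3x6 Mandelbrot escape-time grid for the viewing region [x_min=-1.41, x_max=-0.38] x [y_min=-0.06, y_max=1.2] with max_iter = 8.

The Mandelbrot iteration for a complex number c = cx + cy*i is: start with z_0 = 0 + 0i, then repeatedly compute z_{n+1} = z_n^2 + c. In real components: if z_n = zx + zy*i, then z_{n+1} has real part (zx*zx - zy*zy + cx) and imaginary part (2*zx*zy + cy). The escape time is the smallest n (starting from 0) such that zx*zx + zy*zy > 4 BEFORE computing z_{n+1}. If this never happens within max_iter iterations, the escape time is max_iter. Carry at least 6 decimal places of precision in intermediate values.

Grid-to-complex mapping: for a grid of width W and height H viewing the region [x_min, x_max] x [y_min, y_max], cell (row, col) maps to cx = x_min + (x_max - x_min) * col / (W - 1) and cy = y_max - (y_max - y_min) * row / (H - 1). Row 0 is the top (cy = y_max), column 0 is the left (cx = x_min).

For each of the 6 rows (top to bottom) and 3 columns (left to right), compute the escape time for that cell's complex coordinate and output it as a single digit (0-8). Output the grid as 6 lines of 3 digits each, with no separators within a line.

Answer: 233
335
348
468
688
888

Derivation:
(row=0, col=0): c = -1.4100 + 1.2000i → escape time 2
(row=0, col=1): c = -0.8950 + 1.2000i → escape time 3
(row=0, col=2): c = -0.3800 + 1.2000i → escape time 3
(row=1, col=0): c = -1.4100 + 0.9480i → escape time 3
(row=1, col=1): c = -0.8950 + 0.9480i → escape time 3
(row=1, col=2): c = -0.3800 + 0.9480i → escape time 5
(row=2, col=0): c = -1.4100 + 0.6960i → escape time 3
(row=2, col=1): c = -0.8950 + 0.6960i → escape time 4
(row=2, col=2): c = -0.3800 + 0.6960i → escape time 8
(row=3, col=0): c = -1.4100 + 0.4440i → escape time 4
(row=3, col=1): c = -0.8950 + 0.4440i → escape time 6
(row=3, col=2): c = -0.3800 + 0.4440i → escape time 8
(row=4, col=0): c = -1.4100 + 0.1920i → escape time 6
(row=4, col=1): c = -0.8950 + 0.1920i → escape time 8
(row=4, col=2): c = -0.3800 + 0.1920i → escape time 8
(row=5, col=0): c = -1.4100 + -0.0600i → escape time 8
(row=5, col=1): c = -0.8950 + -0.0600i → escape time 8
(row=5, col=2): c = -0.3800 + -0.0600i → escape time 8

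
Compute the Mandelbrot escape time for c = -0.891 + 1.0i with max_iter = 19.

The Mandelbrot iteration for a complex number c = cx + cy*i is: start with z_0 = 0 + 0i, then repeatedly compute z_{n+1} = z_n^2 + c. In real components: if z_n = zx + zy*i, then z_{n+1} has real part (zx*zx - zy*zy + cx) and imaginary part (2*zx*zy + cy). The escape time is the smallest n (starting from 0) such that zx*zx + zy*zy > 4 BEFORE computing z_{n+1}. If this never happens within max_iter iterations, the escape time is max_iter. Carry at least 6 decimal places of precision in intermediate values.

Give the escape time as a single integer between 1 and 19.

Answer: 3

Derivation:
z_0 = 0 + 0i, c = -0.8910 + 1.0000i
Iter 1: z = -0.8910 + 1.0000i, |z|^2 = 1.7939
Iter 2: z = -1.0971 + -0.7820i, |z|^2 = 1.8152
Iter 3: z = -0.2989 + 2.7159i, |z|^2 = 7.4654
Escaped at iteration 3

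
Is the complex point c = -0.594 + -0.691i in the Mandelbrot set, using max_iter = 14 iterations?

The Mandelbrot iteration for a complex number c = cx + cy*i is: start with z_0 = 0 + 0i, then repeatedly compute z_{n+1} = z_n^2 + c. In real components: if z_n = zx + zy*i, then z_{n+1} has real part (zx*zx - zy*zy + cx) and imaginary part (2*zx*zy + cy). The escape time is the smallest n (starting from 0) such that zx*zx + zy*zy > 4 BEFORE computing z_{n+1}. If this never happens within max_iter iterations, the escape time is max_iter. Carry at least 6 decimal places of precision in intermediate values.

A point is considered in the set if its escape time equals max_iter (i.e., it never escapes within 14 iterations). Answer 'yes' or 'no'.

z_0 = 0 + 0i, c = -0.5940 + -0.6910i
Iter 1: z = -0.5940 + -0.6910i, |z|^2 = 0.8303
Iter 2: z = -0.7186 + 0.1299i, |z|^2 = 0.5333
Iter 3: z = -0.0944 + -0.8777i, |z|^2 = 0.7793
Iter 4: z = -1.3555 + -0.5252i, |z|^2 = 2.1132
Iter 5: z = 0.9674 + 0.7329i, |z|^2 = 1.4730
Iter 6: z = -0.1953 + 0.7270i, |z|^2 = 0.5667
Iter 7: z = -1.0845 + -0.9749i, |z|^2 = 2.1265
Iter 8: z = -0.3684 + 1.4235i, |z|^2 = 2.1621
Iter 9: z = -2.4846 + -1.7398i, |z|^2 = 9.2003
Escaped at iteration 9

Answer: no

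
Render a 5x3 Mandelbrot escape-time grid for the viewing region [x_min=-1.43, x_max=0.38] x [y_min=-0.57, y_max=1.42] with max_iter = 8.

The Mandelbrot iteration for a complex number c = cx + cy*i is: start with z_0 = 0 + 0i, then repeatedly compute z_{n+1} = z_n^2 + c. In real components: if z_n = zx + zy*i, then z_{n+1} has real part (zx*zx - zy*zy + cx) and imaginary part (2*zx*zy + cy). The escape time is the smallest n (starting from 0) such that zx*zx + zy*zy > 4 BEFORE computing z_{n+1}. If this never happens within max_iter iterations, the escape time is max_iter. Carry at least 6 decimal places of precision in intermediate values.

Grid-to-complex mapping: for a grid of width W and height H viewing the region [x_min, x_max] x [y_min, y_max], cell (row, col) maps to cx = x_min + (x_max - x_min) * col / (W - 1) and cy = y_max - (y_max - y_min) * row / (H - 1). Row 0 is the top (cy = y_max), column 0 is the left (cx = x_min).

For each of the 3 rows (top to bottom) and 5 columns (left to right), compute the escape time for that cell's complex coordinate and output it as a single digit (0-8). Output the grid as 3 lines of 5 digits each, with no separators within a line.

(row=0, col=0): c = -1.4300 + 1.4200i → escape time 1
(row=0, col=1): c = -0.9775 + 1.4200i → escape time 2
(row=0, col=2): c = -0.5250 + 1.4200i → escape time 2
(row=0, col=3): c = -0.0725 + 1.4200i → escape time 2
(row=0, col=4): c = 0.3800 + 1.4200i → escape time 2
(row=1, col=0): c = -1.4300 + 0.4250i → escape time 4
(row=1, col=1): c = -0.9775 + 0.4250i → escape time 6
(row=1, col=2): c = -0.5250 + 0.4250i → escape time 8
(row=1, col=3): c = -0.0725 + 0.4250i → escape time 8
(row=1, col=4): c = 0.3800 + 0.4250i → escape time 8
(row=2, col=0): c = -1.4300 + -0.5700i → escape time 3
(row=2, col=1): c = -0.9775 + -0.5700i → escape time 5
(row=2, col=2): c = -0.5250 + -0.5700i → escape time 8
(row=2, col=3): c = -0.0725 + -0.5700i → escape time 8
(row=2, col=4): c = 0.3800 + -0.5700i → escape time 8

Answer: 12222
46888
35888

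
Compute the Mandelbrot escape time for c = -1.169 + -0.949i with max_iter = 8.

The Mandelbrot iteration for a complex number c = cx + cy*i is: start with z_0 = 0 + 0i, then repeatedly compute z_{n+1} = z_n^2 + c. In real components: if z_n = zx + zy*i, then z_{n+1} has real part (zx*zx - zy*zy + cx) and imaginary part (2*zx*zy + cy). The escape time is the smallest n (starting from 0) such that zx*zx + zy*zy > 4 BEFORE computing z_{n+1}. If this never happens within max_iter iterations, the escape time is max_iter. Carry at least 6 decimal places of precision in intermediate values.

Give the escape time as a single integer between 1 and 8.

z_0 = 0 + 0i, c = -1.1690 + -0.9490i
Iter 1: z = -1.1690 + -0.9490i, |z|^2 = 2.2672
Iter 2: z = -0.7030 + 1.2698i, |z|^2 = 2.1066
Iter 3: z = -2.2870 + -2.7344i, |z|^2 = 12.7074
Escaped at iteration 3

Answer: 3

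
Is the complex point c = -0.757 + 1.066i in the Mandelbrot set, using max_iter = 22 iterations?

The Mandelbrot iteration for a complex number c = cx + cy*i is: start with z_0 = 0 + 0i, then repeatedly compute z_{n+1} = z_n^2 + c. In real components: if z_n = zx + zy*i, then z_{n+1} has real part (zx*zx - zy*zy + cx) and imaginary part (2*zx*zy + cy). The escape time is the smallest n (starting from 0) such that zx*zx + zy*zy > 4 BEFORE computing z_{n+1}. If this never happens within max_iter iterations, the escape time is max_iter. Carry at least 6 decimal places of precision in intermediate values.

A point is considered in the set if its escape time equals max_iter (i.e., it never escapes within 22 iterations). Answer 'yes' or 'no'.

z_0 = 0 + 0i, c = -0.7570 + 1.0660i
Iter 1: z = -0.7570 + 1.0660i, |z|^2 = 1.7094
Iter 2: z = -1.3203 + -0.5479i, |z|^2 = 2.0434
Iter 3: z = 0.6860 + 2.5129i, |z|^2 = 6.7850
Escaped at iteration 3

Answer: no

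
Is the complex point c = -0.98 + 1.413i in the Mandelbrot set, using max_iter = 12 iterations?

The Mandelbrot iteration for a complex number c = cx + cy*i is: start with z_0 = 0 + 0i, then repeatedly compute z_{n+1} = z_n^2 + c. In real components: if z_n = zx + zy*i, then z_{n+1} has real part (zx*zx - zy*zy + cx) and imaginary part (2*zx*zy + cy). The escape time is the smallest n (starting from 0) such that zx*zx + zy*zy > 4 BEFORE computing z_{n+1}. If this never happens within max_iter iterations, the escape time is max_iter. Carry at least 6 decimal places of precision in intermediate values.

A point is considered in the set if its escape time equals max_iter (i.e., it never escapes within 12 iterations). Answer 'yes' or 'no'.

z_0 = 0 + 0i, c = -0.9800 + 1.4130i
Iter 1: z = -0.9800 + 1.4130i, |z|^2 = 2.9570
Iter 2: z = -2.0162 + -1.3565i, |z|^2 = 5.9050
Escaped at iteration 2

Answer: no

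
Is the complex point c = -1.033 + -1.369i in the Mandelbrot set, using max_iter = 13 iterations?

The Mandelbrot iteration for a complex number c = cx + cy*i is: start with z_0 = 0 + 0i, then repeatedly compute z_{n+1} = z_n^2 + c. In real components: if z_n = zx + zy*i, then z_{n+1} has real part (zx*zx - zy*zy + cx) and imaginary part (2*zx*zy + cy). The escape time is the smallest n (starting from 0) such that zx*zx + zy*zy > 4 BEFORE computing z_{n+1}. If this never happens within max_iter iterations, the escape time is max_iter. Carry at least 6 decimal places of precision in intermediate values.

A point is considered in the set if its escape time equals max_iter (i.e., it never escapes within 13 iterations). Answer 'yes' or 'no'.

z_0 = 0 + 0i, c = -1.0330 + -1.3690i
Iter 1: z = -1.0330 + -1.3690i, |z|^2 = 2.9412
Iter 2: z = -1.8401 + 1.4594i, |z|^2 = 5.5156
Escaped at iteration 2

Answer: no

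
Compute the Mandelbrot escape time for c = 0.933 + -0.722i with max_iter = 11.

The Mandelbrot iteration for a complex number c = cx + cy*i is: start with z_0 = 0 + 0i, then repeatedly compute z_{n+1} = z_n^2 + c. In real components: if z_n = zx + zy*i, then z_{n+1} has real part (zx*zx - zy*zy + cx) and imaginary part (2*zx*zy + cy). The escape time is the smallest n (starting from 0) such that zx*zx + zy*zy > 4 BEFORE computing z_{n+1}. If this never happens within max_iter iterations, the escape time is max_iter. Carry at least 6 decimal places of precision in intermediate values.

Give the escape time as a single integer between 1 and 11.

z_0 = 0 + 0i, c = 0.9330 + -0.7220i
Iter 1: z = 0.9330 + -0.7220i, |z|^2 = 1.3918
Iter 2: z = 1.2822 + -2.0693i, |z|^2 = 5.9259
Escaped at iteration 2

Answer: 2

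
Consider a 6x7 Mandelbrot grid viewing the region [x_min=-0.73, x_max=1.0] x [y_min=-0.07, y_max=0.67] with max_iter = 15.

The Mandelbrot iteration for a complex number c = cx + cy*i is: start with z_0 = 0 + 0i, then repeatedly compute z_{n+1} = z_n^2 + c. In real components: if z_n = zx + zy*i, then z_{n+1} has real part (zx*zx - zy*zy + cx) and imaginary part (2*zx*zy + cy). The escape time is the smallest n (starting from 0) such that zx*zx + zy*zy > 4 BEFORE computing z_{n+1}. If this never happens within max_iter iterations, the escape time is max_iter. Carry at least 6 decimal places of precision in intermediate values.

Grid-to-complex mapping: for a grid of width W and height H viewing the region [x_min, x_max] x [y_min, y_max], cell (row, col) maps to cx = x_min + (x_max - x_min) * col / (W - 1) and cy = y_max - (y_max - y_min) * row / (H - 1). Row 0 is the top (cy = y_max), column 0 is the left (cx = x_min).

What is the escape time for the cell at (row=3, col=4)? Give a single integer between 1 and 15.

Answer: 3

Derivation:
z_0 = 0 + 0i, c = 0.6540 + 0.3000i
Iter 1: z = 0.6540 + 0.3000i, |z|^2 = 0.5177
Iter 2: z = 0.9917 + 0.6924i, |z|^2 = 1.4629
Iter 3: z = 1.1581 + 1.6733i, |z|^2 = 4.1412
Escaped at iteration 3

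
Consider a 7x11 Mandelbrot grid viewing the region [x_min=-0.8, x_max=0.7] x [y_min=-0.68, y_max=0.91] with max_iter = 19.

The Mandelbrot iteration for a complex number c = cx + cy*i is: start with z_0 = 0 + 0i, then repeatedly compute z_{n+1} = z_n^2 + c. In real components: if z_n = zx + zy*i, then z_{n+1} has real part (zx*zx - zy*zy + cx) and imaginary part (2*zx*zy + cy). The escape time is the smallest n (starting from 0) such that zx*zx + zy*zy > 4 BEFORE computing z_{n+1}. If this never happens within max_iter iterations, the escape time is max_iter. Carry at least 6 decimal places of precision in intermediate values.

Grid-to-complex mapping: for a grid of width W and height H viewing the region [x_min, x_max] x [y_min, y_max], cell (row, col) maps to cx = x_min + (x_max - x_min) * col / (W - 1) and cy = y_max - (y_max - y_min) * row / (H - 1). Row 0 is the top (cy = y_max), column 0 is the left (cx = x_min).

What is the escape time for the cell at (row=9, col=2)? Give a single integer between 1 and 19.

Answer: 19

Derivation:
z_0 = 0 + 0i, c = -0.3000 + -0.5210i
Iter 1: z = -0.3000 + -0.5210i, |z|^2 = 0.3614
Iter 2: z = -0.4814 + -0.2084i, |z|^2 = 0.2752
Iter 3: z = -0.1116 + -0.3203i, |z|^2 = 0.1151
Iter 4: z = -0.3902 + -0.4495i, |z|^2 = 0.3542
Iter 5: z = -0.3498 + -0.1703i, |z|^2 = 0.1514
Iter 6: z = -0.2066 + -0.4019i, |z|^2 = 0.2042
Iter 7: z = -0.4188 + -0.3549i, |z|^2 = 0.3014
Iter 8: z = -0.2506 + -0.2237i, |z|^2 = 0.1128
Iter 9: z = -0.2873 + -0.4089i, |z|^2 = 0.2497
Iter 10: z = -0.3847 + -0.2861i, |z|^2 = 0.2298
Iter 11: z = -0.2339 + -0.3009i, |z|^2 = 0.1452
Iter 12: z = -0.3358 + -0.3803i, |z|^2 = 0.2574
Iter 13: z = -0.3318 + -0.2656i, |z|^2 = 0.1806
Iter 14: z = -0.2604 + -0.3448i, |z|^2 = 0.1867
Iter 15: z = -0.3510 + -0.3414i, |z|^2 = 0.2398
Iter 16: z = -0.2933 + -0.2813i, |z|^2 = 0.1652
Iter 17: z = -0.2931 + -0.3560i, |z|^2 = 0.2126
Iter 18: z = -0.3408 + -0.3124i, |z|^2 = 0.2137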